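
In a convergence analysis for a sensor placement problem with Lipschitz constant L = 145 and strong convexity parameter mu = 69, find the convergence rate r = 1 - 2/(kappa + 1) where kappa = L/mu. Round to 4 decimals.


Step 1: Compute the condition number.
kappa = L/mu = 145/69 = 2.1014
Step 2: Compute the convergence rate.
r = 1 - 2/(kappa + 1) = 1 - 2*mu/(L + mu) = (L - mu)/(L + mu) = 76/214 = 0.3551


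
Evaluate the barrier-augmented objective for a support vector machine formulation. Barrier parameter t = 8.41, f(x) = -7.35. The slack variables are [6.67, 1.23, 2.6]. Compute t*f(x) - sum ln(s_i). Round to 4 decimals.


Step 1: Compute log-barrier.
ln values: [1.8976, 0.207, 0.9555]
phi = -(1.8976 + 0.207 + 0.9555) = -3.0601
Step 2: Compute augmented objective.
t*f(x) = 8.41*-7.35 = -61.8135
Total = -61.8135 - 3.0601 = -64.8736


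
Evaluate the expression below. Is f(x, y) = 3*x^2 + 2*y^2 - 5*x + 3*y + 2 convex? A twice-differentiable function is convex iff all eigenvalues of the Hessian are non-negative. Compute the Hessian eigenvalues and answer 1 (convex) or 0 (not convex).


The Hessian of f(x,y) = 3*x^2 + 2*y^2 - 5*x + 3*y + 2 is:
H = [[6, 0], [0, 4]]
Trace = 6 + 4 = 10
Determinant = 6*4 - (0)^2 = 24
Discriminant = (10)^2 - 4*24 = 4.0
Eigenvalues: lambda_1 = 4.0, lambda_2 = 6.0
The function is convex.

1


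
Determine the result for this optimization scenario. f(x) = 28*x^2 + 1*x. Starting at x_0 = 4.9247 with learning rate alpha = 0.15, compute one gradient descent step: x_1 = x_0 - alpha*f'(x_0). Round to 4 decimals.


We compute the gradient at x_0 and apply the update.
f'(x) = 56*x + 1
f'(4.9247) = 56*4.9247 + 1 = 276.7832
x_1 = 4.9247 - 0.15*276.7832 = -36.5928


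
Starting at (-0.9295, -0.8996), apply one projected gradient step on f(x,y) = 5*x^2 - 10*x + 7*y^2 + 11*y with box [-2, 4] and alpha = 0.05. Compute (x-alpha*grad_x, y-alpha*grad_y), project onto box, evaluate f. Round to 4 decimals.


Step 1: Compute gradient at (-0.9295, -0.8996).
grad_x = 2*5*-0.9295 - 10 = -19.295
grad_y = 2*7*-0.8996 + 11 = -1.5944
Step 2: Gradient step.
x_raw = -0.9295 - 0.05*-19.295 = 0.0353
y_raw = -0.8996 - 0.05*-1.5944 = -0.8199
Step 3: Project onto [-2, 4].
x_proj = clip(0.0353) = 0.0353
y_proj = clip(-0.8199) = -0.8199
Step 4: Evaluate f.
f(0.0353, -0.8199) = -4.6595


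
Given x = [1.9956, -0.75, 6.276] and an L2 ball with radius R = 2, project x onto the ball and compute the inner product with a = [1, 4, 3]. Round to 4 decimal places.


Step 1: Compute ||x|| (intermediates to 6 decimals).
||x|| = sqrt(1.9956^2 + (-0.75)^2 + 6.276^2) = 6.628205
Step 2: Project.
Since ||x|| > R, scale = R/||x|| = 2/6.628205 = 0.301741, proj(x) = scale * x
proj(x) = [0.602154, -0.226306, 1.893727]
Step 3: Dot product.
a^T * proj(x) = 1*0.602154 + 4*(-0.226306) + 3*1.893727 = 5.3781


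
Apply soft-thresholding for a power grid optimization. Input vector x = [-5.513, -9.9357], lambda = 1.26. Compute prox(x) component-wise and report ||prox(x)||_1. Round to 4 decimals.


Soft-thresholding with lambda = 1.26:
prox(-5.513) = sign(-5.513)*max(|-5.513| - 1.26, 0) = -4.253
prox(-9.9357) = sign(-9.9357)*max(|-9.9357| - 1.26, 0) = -8.6757
prox(x) = [-4.253, -8.6757]
||prox(x)||_1 = 4.253 + 8.6757 = 12.9287


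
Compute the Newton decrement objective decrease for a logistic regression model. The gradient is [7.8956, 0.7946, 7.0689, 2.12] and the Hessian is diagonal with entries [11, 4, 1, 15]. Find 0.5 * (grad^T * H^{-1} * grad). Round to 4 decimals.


Step 1: H is diagonal, so H^(-1) * g = [0.7178, 0.1987, 7.0689, 0.1413].
Step 2: g^T H^(-1) g = sum_i g_i^2 / H_ii
  = (7.8956)^2/11 + (0.7946)^2/4 + (7.0689)^2/1 + (2.12)^2/15
  = 5.6673 + 0.1578 + 49.9693 + 0.2996 = 56.0941
Step 3: Objective decrease = 0.5 * g^T H^(-1) g = 28.0471


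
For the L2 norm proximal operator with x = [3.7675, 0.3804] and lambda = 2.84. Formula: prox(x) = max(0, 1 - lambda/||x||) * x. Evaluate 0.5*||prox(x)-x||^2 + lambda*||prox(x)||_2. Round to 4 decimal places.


Step 1: Compute ||x||.
||x|| = 3.7867
Step 2: Compute scaling factor.
scale = max(0, 1 - 2.84/3.7867) = 0.25
Step 3: prox(x) = [0.9419, 0.0951]
||prox(x)|| = 0.9467
Step 4: Proximal objective.
0.5*||prox-x||^2 = 4.0328
lambda*||prox|| = 2.6886
Total = 6.7213


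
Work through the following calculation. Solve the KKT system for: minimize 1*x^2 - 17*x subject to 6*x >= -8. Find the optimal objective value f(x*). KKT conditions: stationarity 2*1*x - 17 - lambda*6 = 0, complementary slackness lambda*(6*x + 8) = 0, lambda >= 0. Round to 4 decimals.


Step 1: Try lambda = 0 (constraint inactive).
Stationarity: 2*1*x - 17 = 0
x* = 17/(2*1) = 8.5
Check constraint: 6*8.5 = 51.0 >= -8 -- satisfied.
Step 2: Compute optimal value.
f(x*) = 1*8.5^2 - 17*8.5 = -72.25


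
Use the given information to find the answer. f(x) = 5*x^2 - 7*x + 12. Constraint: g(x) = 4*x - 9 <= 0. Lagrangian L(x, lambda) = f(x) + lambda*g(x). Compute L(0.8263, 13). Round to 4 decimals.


Step 1: Evaluate f(x).
f(0.8263) = 5*0.8263^2 - 7*0.8263 + 12 = 9.6298
Step 2: Evaluate g(x).
g(0.8263) = 4*0.8263 - 9 = -5.6948
Step 3: Compute Lagrangian.
L = 9.6298 + 13*-5.6948 = -64.4026


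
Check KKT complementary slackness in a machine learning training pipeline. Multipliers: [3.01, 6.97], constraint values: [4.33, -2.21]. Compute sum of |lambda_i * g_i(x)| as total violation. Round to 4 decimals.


KKT complementary slackness check:
lambda_1 * g_1 = 3.01 * 4.33 = 13.0333
lambda_2 * g_2 = 6.97 * -2.21 = -15.4037
Total violation = 13.0333 + 15.4037 = 28.437


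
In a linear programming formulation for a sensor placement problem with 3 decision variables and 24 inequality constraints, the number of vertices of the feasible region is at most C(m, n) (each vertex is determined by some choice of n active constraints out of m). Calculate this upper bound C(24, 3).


Each vertex corresponds to some choice of n active constraints out of m, so the number of vertices is at most C(m, n) = m! / (n!(m-n)!).
m = 24, n = 3
Numerator: 24 * 23 * 22
Denominator: 3! = 6
C(24, 3) = 2024


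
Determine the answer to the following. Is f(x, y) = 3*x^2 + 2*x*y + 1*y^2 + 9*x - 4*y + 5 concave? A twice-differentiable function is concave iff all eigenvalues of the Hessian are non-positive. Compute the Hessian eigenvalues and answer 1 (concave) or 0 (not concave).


The Hessian of f(x,y) = 3*x^2 + 2*x*y + 1*y^2 + 9*x - 4*y + 5 is:
H = [[6, 2], [2, 2]]
Trace = 6 + 2 = 8
Determinant = 6*2 - (2)^2 = 8
Discriminant = (8)^2 - 4*8 = 32.0
Eigenvalues: lambda_1 = 1.1716, lambda_2 = 6.8284
The function is not concave.

0


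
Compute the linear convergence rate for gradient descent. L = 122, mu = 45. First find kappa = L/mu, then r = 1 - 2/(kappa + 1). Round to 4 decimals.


Step 1: Compute the condition number.
kappa = L/mu = 122/45 = 2.7111
Step 2: Compute the convergence rate.
r = 1 - 2/(kappa + 1) = 1 - 2*mu/(L + mu) = (L - mu)/(L + mu) = 77/167 = 0.4611


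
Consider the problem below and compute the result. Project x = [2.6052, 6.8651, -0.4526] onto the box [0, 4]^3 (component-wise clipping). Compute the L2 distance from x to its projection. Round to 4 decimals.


Project each component onto [0, 4].
clip(2.6052) = 2.6052, clip(6.8651) = 4.0, clip(-0.4526) = 0.0
Projection = [2.6052, 4.0, 0.0]
Squared diffs: [0.0, 8.2088, 0.2048]
Distance = sqrt(8.4136) = 2.9006


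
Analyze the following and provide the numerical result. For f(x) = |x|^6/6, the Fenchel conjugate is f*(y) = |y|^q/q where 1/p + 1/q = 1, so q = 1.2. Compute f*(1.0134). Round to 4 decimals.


The conjugate exponent q satisfies 1/p + 1/q = 1.
p = 6, so q = 6/(6 - 1) = 1.2
|y|^q = 1.0134^1.2 = 1.0161
f*(1.0134) = 1.0161 / 1.2 = 0.8468


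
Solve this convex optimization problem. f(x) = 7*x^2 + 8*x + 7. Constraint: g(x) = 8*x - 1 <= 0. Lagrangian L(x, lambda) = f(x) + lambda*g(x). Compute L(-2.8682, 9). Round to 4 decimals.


Step 1: Evaluate f(x).
f(-2.8682) = 7*(-2.8682)^2 + 8*(-2.8682) + 7 = 41.6404
Step 2: Evaluate g(x).
g(-2.8682) = 8*-2.8682 - 1 = -23.9456
Step 3: Compute Lagrangian.
L = 41.6404 + 9*-23.9456 = -173.87


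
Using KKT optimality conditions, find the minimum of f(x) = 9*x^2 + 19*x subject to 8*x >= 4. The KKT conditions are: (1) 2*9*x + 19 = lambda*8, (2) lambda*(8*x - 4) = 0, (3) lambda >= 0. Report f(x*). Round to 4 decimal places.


Step 1: Try lambda = 0 (constraint inactive).
x_unc = -19/(2*9) = -1.0556
Check: 8*-1.0556 = -8.4448 < 4 -- violated!
Step 2: Constraint must be active: 8*x = 4
x* = 4/8 = 0.5
lambda = (2*9*0.5 + 19)/8 = 3.5
Step 3: Compute optimal value.
f(x*) = 9*0.5^2 + 19*0.5 = 11.75


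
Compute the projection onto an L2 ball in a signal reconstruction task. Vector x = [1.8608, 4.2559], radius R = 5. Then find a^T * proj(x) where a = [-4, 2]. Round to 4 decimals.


Step 1: Compute ||x|| (intermediates to 6 decimals).
||x|| = sqrt(1.8608^2 + 4.2559^2) = 4.644918
Step 2: Project.
Since ||x|| <= R, proj = x (no scaling needed).
proj(x) = [1.8608, 4.2559]
Step 3: Dot product.
a^T * proj(x) = -4*1.8608 + 2*4.2559 = 1.0686


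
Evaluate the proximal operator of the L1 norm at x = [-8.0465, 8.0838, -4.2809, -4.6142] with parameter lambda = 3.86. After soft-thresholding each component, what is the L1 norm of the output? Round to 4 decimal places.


Soft-thresholding with lambda = 3.86:
prox(-8.0465) = sign(-8.0465)*max(|-8.0465| - 3.86, 0) = -4.1865
prox(8.0838) = sign(8.0838)*max(|8.0838| - 3.86, 0) = 4.2238
prox(-4.2809) = sign(-4.2809)*max(|-4.2809| - 3.86, 0) = -0.4209
prox(-4.6142) = sign(-4.6142)*max(|-4.6142| - 3.86, 0) = -0.7542
prox(x) = [-4.1865, 4.2238, -0.4209, -0.7542]
||prox(x)||_1 = 4.1865 + 4.2238 + 0.4209 + 0.7542 = 9.5854


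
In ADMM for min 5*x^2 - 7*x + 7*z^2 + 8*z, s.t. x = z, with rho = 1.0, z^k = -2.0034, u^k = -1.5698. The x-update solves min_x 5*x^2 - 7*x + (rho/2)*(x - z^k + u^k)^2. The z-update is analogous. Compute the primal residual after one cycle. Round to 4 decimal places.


ADMM iteration with rho = 1.0, z^k = -2.0034, u^k = -1.5698
Step 1: x-update.
Minimize 5*x^2 - 7*x + (1.0/2)*(x + 2.0034 - 1.5698)^2
FOC: (2*5 + 1.0)*x = 7 + 1.0*(-2.0034 + 1.5698)
x^{k+1} = 0.5969
Step 2: z-update.
Minimize 7*z^2 + 8*z + (1.0/2)*(0.5969 - z - 1.5698)^2
FOC: (2*7 + 1.0)*z = -8 + 1.0*(0.5969 - 1.5698)
z^{k+1} = -0.5982
Step 3: u-update.
u^{k+1} = -1.5698 + 0.5969 + 0.5982 = -0.3747
Step 4: Primal residual = |0.5969 + 0.5982| = 1.1951


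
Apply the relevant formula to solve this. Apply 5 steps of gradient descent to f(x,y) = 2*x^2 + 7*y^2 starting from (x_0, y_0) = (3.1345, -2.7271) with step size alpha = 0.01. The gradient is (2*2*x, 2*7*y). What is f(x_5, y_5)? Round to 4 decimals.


Gradient descent on f(x,y) = 2*x^2 + 7*y^2.
Starting point: (3.1345, -2.7271), alpha = 0.01
Step 1: grad_x = 2*2*3.1345 = 12.538, grad_y = 2*7*-2.7271 = -38.1794
  x_1 = 3.1345 - 0.01*12.538 = 3.0091
  y_1 = -2.7271 - 0.01*-38.1794 = -2.3453
Step 2: grad_x = 2*2*3.0091 = 12.0365, grad_y = 2*7*-2.3453 = -32.8343
  x_2 = 3.0091 - 0.01*12.0365 = 2.8888
  y_2 = -2.3453 - 0.01*-32.8343 = -2.017
Step 3: grad_x = 2*2*2.8888 = 11.555, grad_y = 2*7*-2.017 = -28.2375
  x_3 = 2.8888 - 0.01*11.555 = 2.7732
  y_3 = -2.017 - 0.01*-28.2375 = -1.7346
Step 4: grad_x = 2*2*2.7732 = 11.0928, grad_y = 2*7*-1.7346 = -24.2842
  x_4 = 2.7732 - 0.01*11.0928 = 2.6623
  y_4 = -1.7346 - 0.01*-24.2842 = -1.4917
Step 5: grad_x = 2*2*2.6623 = 10.6491, grad_y = 2*7*-1.4917 = -20.8844
  x_5 = 2.6623 - 0.01*10.6491 = 2.5558
  y_5 = -1.4917 - 0.01*-20.8844 = -1.2829
f(2.5558, -1.2829) = 2*2.5558^2 + 7*(-1.2829)^2 = 24.5849


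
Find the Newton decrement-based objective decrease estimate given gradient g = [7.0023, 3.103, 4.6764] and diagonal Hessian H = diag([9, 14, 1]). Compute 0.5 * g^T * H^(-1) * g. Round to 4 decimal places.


Step 1: H is diagonal, so H^(-1) * g = [0.778, 0.2216, 4.6764].
Step 2: g^T H^(-1) g = sum_i g_i^2 / H_ii
  = (7.0023)^2/9 + (3.103)^2/14 + (4.6764)^2/1
  = 5.448 + 0.6878 + 21.8687 = 28.0045
Step 3: Objective decrease = 0.5 * g^T H^(-1) g = 14.0022


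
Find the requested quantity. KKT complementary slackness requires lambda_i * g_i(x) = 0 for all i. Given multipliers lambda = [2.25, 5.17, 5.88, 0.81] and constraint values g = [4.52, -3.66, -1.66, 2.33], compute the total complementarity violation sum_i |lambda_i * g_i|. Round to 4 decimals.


KKT complementary slackness check:
lambda_1 * g_1 = 2.25 * 4.52 = 10.17
lambda_2 * g_2 = 5.17 * -3.66 = -18.9222
lambda_3 * g_3 = 5.88 * -1.66 = -9.7608
lambda_4 * g_4 = 0.81 * 2.33 = 1.8873
Total violation = 10.17 + 18.9222 + 9.7608 + 1.8873 = 40.7403


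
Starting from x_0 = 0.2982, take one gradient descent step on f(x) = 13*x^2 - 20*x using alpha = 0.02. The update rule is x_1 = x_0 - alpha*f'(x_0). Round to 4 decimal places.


We compute the gradient at x_0 and apply the update.
f'(x) = 26*x - 20
f'(0.2982) = 26*0.2982 - 20 = -12.2468
x_1 = 0.2982 - 0.02*-12.2468 = 0.5431


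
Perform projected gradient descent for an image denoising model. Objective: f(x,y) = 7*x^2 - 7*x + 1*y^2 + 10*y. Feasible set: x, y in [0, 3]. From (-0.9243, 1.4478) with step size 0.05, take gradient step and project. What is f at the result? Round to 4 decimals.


Step 1: Compute gradient at (-0.9243, 1.4478).
grad_x = 2*7*-0.9243 - 7 = -19.9402
grad_y = 2*1*1.4478 + 10 = 12.8956
Step 2: Gradient step.
x_raw = -0.9243 - 0.05*-19.9402 = 0.0727
y_raw = 1.4478 - 0.05*12.8956 = 0.803
Step 3: Project onto [0, 3].
x_proj = clip(0.0727) = 0.0727
y_proj = clip(0.803) = 0.803
Step 4: Evaluate f.
f(0.0727, 0.803) = 8.2031


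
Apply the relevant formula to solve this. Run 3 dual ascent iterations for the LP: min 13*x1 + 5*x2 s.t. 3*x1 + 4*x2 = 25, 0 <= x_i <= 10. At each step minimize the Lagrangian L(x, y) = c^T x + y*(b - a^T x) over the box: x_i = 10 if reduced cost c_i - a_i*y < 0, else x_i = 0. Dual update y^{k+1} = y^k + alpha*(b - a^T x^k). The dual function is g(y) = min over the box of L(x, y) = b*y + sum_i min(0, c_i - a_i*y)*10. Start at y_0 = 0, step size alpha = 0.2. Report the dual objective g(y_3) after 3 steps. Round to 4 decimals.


Dual ascent for LP: min 13*x1 + 5*x2, 3*x1 + 4*x2 = 25, 0 <= x_i <= 10
Step 1: y^k = 0.0, reduced costs: (13.0, 5.0)
  x^k = (0.0, 0.0), subgradient = b - a^T x = 25.0
  y^{k+1} = 0.0 + 0.2*25.0 = 5.0
Step 2: y^k = 5.0, reduced costs: (-2.0, -15.0)
  x^k = (10.0, 10.0), subgradient = b - a^T x = -45.0
  y^{k+1} = 5.0 + 0.2*-45.0 = -4.0
Step 3: y^k = -4.0, reduced costs: (25.0, 21.0)
  x^k = (0.0, 0.0), subgradient = b - a^T x = 25.0
  y^{k+1} = -4.0 + 0.2*25.0 = 1.0
Dual objective at y_3 = 1.0: reduced costs (10.0, 1.0), box minimizer x = (0.0, 0.0)
g(y_3) = b*y + (c1 - a1*y)*x1 + (c2 - a2*y)*x2 = 25*1.0 + 10.0*0.0 + 1.0*0.0 = 25.0 + 0.0 + 0.0 = 25.0


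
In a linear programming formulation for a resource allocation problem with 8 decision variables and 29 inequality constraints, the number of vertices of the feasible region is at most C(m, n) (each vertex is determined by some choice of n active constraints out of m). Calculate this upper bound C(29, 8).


Each vertex corresponds to some choice of n active constraints out of m, so the number of vertices is at most C(m, n) = m! / (n!(m-n)!).
m = 29, n = 8
Numerator: 29 * 28 * 27 * 26 * 25 * 24 * 23 * 22
Denominator: 8! = 40320
C(29, 8) = 4292145


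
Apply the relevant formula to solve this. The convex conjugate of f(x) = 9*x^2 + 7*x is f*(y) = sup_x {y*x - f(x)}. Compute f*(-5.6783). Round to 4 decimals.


f*(y) = sup_x {y*x - a*x^2 - b*x} = sup_x {(y-b)*x - a*x^2}
FOC: (y - b) - 2a*x = 0 => x* = (y - b)/(2a)
x* = (-5.6783 - 7)/(2*9) = -0.7044
f*(-5.6783) = (y-b)^2/(4a) = (-5.6783 - 7)^2/(4*9)
= 160.7393/36 = 4.465


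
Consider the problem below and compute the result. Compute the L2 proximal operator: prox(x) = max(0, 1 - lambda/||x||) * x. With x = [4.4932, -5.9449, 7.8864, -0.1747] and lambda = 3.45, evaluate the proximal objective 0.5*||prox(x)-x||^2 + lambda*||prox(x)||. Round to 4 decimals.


Step 1: Compute ||x||.
||x|| = 10.8516
Step 2: Compute scaling factor.
scale = max(0, 1 - 3.45/10.8516) = 0.6821
Step 3: prox(x) = [3.0647, -4.0549, 5.3791, -0.1192]
||prox(x)|| = 7.4016
Step 4: Proximal objective.
0.5*||prox-x||^2 = 5.9513
lambda*||prox|| = 25.5355
Total = 31.4867


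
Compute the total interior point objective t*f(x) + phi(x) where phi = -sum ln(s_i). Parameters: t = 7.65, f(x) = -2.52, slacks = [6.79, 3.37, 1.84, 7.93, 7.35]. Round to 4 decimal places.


Step 1: Compute log-barrier.
ln values: [1.9155, 1.2149, 0.6098, 2.0707, 1.9947]
phi = -(1.9155 + 1.2149 + 0.6098 + 2.0707 + 1.9947) = -7.8055
Step 2: Compute augmented objective.
t*f(x) = 7.65*-2.52 = -19.278
Total = -19.278 - 7.8055 = -27.0835


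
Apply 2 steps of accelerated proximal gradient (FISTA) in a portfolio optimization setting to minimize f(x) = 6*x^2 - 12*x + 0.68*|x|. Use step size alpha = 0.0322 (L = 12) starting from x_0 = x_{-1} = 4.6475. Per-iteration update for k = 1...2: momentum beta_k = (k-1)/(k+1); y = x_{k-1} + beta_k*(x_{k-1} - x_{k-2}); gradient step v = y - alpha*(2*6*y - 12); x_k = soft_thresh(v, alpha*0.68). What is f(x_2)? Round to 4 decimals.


FISTA on f(x) = 6*x^2 - 12*x + 0.68*|x|
L = 12, alpha = 0.0322
Iteration 1: beta = 0.0, y = 4.6475 + 0.0*(4.6475 - 4.6475) = 4.6475
  grad(y) = 43.77, v = y - alpha*grad = 3.2381
  prox(v) = soft_thresh(3.2381, 0.0219) = 3.2162
Iteration 2: beta = 0.3333, y = 3.2162 + 0.3333*(3.2162 - 4.6475) = 2.7391
  grad(y) = 20.8694, v = y - alpha*grad = 2.0671
  prox(v) = soft_thresh(2.0671, 0.0219) = 2.0452
f(x_2) = 6*2.0452^2 - 12*2.0452 + 0.68*|2.0452| = 1.9457


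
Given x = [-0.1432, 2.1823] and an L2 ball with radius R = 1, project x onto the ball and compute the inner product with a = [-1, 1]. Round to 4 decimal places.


Step 1: Compute ||x|| (intermediates to 6 decimals).
||x|| = sqrt((-0.1432)^2 + 2.1823^2) = 2.186993
Step 2: Project.
Since ||x|| > R, scale = R/||x|| = 1/2.186993 = 0.457249, proj(x) = scale * x
proj(x) = [-0.065478, 0.997854]
Step 3: Dot product.
a^T * proj(x) = -1*(-0.065478) + 1*0.997854 = 1.0633


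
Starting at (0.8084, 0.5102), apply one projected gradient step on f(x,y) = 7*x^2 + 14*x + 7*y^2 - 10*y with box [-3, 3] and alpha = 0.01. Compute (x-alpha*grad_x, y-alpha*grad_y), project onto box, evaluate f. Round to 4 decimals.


Step 1: Compute gradient at (0.8084, 0.5102).
grad_x = 2*7*0.8084 + 14 = 25.3176
grad_y = 2*7*0.5102 - 10 = -2.8572
Step 2: Gradient step.
x_raw = 0.8084 - 0.01*25.3176 = 0.5552
y_raw = 0.5102 - 0.01*-2.8572 = 0.5388
Step 3: Project onto [-3, 3].
x_proj = clip(0.5552) = 0.5552
y_proj = clip(0.5388) = 0.5388
Step 4: Evaluate f.
f(0.5552, 0.5388) = 6.5753


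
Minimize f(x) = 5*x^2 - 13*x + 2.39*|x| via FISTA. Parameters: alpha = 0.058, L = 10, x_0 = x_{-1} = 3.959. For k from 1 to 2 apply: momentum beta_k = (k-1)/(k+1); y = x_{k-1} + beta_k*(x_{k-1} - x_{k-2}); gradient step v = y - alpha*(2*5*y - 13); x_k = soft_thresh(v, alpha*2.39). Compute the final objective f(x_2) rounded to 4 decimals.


FISTA on f(x) = 5*x^2 - 13*x + 2.39*|x|
L = 10, alpha = 0.058
Iteration 1: beta = 0.0, y = 3.959 + 0.0*(3.959 - 3.959) = 3.959
  grad(y) = 26.59, v = y - alpha*grad = 2.4168
  prox(v) = soft_thresh(2.4168, 0.1386) = 2.2782
Iteration 2: beta = 0.3333, y = 2.2782 + 0.3333*(2.2782 - 3.959) = 1.7179
  grad(y) = 4.1788, v = y - alpha*grad = 1.4755
  prox(v) = soft_thresh(1.4755, 0.1386) = 1.3369
f(x_2) = 5*1.3369^2 - 13*1.3369 + 2.39*|1.3369| = -5.248


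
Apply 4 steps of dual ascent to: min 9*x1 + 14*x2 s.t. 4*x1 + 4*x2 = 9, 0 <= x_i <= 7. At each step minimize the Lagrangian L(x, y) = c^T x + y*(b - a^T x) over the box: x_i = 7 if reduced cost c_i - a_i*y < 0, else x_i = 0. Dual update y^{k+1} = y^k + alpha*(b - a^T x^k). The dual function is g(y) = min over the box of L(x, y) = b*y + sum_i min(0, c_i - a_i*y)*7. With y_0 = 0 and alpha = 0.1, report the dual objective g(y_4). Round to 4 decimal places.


Dual ascent for LP: min 9*x1 + 14*x2, 4*x1 + 4*x2 = 9, 0 <= x_i <= 7
Step 1: y^k = 0.0, reduced costs: (9.0, 14.0)
  x^k = (0.0, 0.0), subgradient = b - a^T x = 9.0
  y^{k+1} = 0.0 + 0.1*9.0 = 0.9
Step 2: y^k = 0.9, reduced costs: (5.4, 10.4)
  x^k = (0.0, 0.0), subgradient = b - a^T x = 9.0
  y^{k+1} = 0.9 + 0.1*9.0 = 1.8
Step 3: y^k = 1.8, reduced costs: (1.8, 6.8)
  x^k = (0.0, 0.0), subgradient = b - a^T x = 9.0
  y^{k+1} = 1.8 + 0.1*9.0 = 2.7
Step 4: y^k = 2.7, reduced costs: (-1.8, 3.2)
  x^k = (7.0, 0.0), subgradient = b - a^T x = -19.0
  y^{k+1} = 2.7 + 0.1*-19.0 = 0.8
Dual objective at y_4 = 0.8: reduced costs (5.8, 10.8), box minimizer x = (0.0, 0.0)
g(y_4) = b*y + (c1 - a1*y)*x1 + (c2 - a2*y)*x2 = 9*0.8 + 5.8*0.0 + 10.8*0.0 = 7.2 + 0.0 + 0.0 = 7.2


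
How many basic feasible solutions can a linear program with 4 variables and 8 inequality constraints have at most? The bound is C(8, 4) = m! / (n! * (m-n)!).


Each vertex corresponds to some choice of n active constraints out of m, so the number of vertices is at most C(m, n) = m! / (n!(m-n)!).
m = 8, n = 4
Numerator: 8 * 7 * 6 * 5
Denominator: 4! = 24
C(8, 4) = 70


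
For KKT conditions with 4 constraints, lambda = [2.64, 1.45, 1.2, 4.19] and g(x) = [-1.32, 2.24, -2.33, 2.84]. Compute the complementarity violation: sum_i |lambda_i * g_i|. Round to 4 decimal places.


KKT complementary slackness check:
lambda_1 * g_1 = 2.64 * -1.32 = -3.4848
lambda_2 * g_2 = 1.45 * 2.24 = 3.248
lambda_3 * g_3 = 1.2 * -2.33 = -2.796
lambda_4 * g_4 = 4.19 * 2.84 = 11.8996
Total violation = 3.4848 + 3.248 + 2.796 + 11.8996 = 21.4284


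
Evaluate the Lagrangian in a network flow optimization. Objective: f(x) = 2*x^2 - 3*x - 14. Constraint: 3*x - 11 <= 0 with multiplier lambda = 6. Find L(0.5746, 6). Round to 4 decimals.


Step 1: Evaluate f(x).
f(0.5746) = 2*0.5746^2 - 3*0.5746 - 14 = -15.0635
Step 2: Evaluate g(x).
g(0.5746) = 3*0.5746 - 11 = -9.2762
Step 3: Compute Lagrangian.
L = -15.0635 + 6*-9.2762 = -70.7207


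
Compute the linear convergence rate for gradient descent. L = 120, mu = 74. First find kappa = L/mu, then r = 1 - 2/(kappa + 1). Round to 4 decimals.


Step 1: Compute the condition number.
kappa = L/mu = 120/74 = 1.6216
Step 2: Compute the convergence rate.
r = 1 - 2/(kappa + 1) = 1 - 2*mu/(L + mu) = (L - mu)/(L + mu) = 46/194 = 0.2371


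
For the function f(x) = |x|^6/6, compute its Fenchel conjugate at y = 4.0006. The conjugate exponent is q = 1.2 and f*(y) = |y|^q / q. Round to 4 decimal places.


The conjugate exponent q satisfies 1/p + 1/q = 1.
p = 6, so q = 6/(6 - 1) = 1.2
|y|^q = 4.0006^1.2 = 5.279
f*(4.0006) = 5.279 / 1.2 = 4.3992


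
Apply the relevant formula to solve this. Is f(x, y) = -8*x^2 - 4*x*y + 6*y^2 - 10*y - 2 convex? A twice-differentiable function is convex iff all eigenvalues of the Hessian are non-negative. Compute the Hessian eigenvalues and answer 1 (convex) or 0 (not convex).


The Hessian of f(x,y) = -8*x^2 - 4*x*y + 6*y^2 - 10*y - 2 is:
H = [[-16, -4], [-4, 12]]
Trace = -16 + 12 = -4
Determinant = -16*12 - (-4)^2 = -208
Discriminant = (-4)^2 - 4*-208 = 848.0
Eigenvalues: lambda_1 = -16.5602, lambda_2 = 12.5602
The function is not convex.

0


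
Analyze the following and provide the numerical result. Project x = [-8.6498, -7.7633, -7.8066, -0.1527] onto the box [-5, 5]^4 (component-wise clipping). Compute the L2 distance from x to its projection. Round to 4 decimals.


Project each component onto [-5, 5].
clip(-8.6498) = -5.0, clip(-7.7633) = -5.0, clip(-7.8066) = -5.0, clip(-0.1527) = -0.1527
Projection = [-5.0, -5.0, -5.0, -0.1527]
Squared diffs: [13.321, 7.6358, 7.877, 0.0]
Distance = sqrt(28.8338) = 5.3697


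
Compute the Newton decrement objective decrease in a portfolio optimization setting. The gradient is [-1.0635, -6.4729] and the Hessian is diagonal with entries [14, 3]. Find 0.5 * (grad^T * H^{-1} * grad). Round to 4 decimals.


Step 1: H is diagonal, so H^(-1) * g = [-0.076, -2.1576].
Step 2: g^T H^(-1) g = sum_i g_i^2 / H_ii
  = (-1.0635)^2/14 + (-6.4729)^2/3
  = 0.0808 + 13.9661 = 14.0469
Step 3: Objective decrease = 0.5 * g^T H^(-1) g = 7.0235


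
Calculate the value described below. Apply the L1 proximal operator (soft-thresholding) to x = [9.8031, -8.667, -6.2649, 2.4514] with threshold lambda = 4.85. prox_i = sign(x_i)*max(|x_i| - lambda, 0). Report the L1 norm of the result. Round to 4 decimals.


Soft-thresholding with lambda = 4.85:
prox(9.8031) = sign(9.8031)*max(|9.8031| - 4.85, 0) = 4.9531
prox(-8.667) = sign(-8.667)*max(|-8.667| - 4.85, 0) = -3.817
prox(-6.2649) = sign(-6.2649)*max(|-6.2649| - 4.85, 0) = -1.4149
prox(2.4514) = sign(2.4514)*max(|2.4514| - 4.85, 0) = 0.0
prox(x) = [4.9531, -3.817, -1.4149, 0.0]
||prox(x)||_1 = 4.9531 + 3.817 + 1.4149 + 0.0 = 10.185


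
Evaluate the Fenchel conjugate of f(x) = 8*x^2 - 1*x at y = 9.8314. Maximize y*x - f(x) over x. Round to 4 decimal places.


f*(y) = sup_x {y*x - a*x^2 - b*x} = sup_x {(y-b)*x - a*x^2}
FOC: (y - b) - 2a*x = 0 => x* = (y - b)/(2a)
x* = (9.8314 + 1)/(2*8) = 0.677
f*(9.8314) = (y-b)^2/(4a) = (9.8314 + 1)^2/(4*8)
= 117.3192/32 = 3.6662


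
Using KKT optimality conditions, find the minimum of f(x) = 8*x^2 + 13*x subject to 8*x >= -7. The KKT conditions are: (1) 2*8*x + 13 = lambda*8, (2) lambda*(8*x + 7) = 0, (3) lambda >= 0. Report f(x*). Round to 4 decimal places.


Step 1: Try lambda = 0 (constraint inactive).
Stationarity: 2*8*x + 13 = 0
x* = -13/(2*8) = -0.8125
Check constraint: 8*-0.8125 = -6.5 >= -7 -- satisfied.
Step 2: Compute optimal value.
f(x*) = 8*(-0.8125)^2 + 13*(-0.8125) = -5.2813


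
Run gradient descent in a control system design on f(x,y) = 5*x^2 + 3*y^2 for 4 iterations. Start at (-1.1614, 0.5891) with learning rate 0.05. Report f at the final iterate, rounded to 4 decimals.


Gradient descent on f(x,y) = 5*x^2 + 3*y^2.
Starting point: (-1.1614, 0.5891), alpha = 0.05
Step 1: grad_x = 2*5*-1.1614 = -11.614, grad_y = 2*3*0.5891 = 3.5346
  x_1 = -1.1614 - 0.05*-11.614 = -0.5807
  y_1 = 0.5891 - 0.05*3.5346 = 0.4124
Step 2: grad_x = 2*5*-0.5807 = -5.807, grad_y = 2*3*0.4124 = 2.4742
  x_2 = -0.5807 - 0.05*-5.807 = -0.2904
  y_2 = 0.4124 - 0.05*2.4742 = 0.2887
Step 3: grad_x = 2*5*-0.2904 = -2.9035, grad_y = 2*3*0.2887 = 1.732
  x_3 = -0.2904 - 0.05*-2.9035 = -0.1452
  y_3 = 0.2887 - 0.05*1.732 = 0.2021
Step 4: grad_x = 2*5*-0.1452 = -1.4518, grad_y = 2*3*0.2021 = 1.2124
  x_4 = -0.1452 - 0.05*-1.4518 = -0.0726
  y_4 = 0.2021 - 0.05*1.2124 = 0.1414
f(-0.0726, 0.1414) = 5*(-0.0726)^2 + 3*0.1414^2 = 0.0864


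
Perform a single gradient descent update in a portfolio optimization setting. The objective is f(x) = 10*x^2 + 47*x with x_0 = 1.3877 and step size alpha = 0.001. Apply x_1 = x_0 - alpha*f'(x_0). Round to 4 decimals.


We compute the gradient at x_0 and apply the update.
f'(x) = 20*x + 47
f'(1.3877) = 20*1.3877 + 47 = 74.754
x_1 = 1.3877 - 0.001*74.754 = 1.3129


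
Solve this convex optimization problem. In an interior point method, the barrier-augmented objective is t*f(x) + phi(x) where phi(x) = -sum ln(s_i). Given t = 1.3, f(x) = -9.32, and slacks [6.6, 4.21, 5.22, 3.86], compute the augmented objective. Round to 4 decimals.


Step 1: Compute log-barrier.
ln values: [1.8871, 1.4375, 1.6525, 1.3507]
phi = -(1.8871 + 1.4375 + 1.6525 + 1.3507) = -6.3277
Step 2: Compute augmented objective.
t*f(x) = 1.3*-9.32 = -12.116
Total = -12.116 - 6.3277 = -18.4437


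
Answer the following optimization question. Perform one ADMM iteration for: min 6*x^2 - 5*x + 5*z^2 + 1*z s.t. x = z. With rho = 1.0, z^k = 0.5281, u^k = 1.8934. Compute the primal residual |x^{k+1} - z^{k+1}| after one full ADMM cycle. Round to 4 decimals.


ADMM iteration with rho = 1.0, z^k = 0.5281, u^k = 1.8934
Step 1: x-update.
Minimize 6*x^2 - 5*x + (1.0/2)*(x - 0.5281 + 1.8934)^2
FOC: (2*6 + 1.0)*x = 5 + 1.0*(0.5281 - 1.8934)
x^{k+1} = 0.2796
Step 2: z-update.
Minimize 5*z^2 + 1*z + (1.0/2)*(0.2796 - z + 1.8934)^2
FOC: (2*5 + 1.0)*z = -1 + 1.0*(0.2796 + 1.8934)
z^{k+1} = 0.1066
Step 3: u-update.
u^{k+1} = 1.8934 + 0.2796 - 0.1066 = 2.0664
Step 4: Primal residual = |0.2796 - 0.1066| = 0.173


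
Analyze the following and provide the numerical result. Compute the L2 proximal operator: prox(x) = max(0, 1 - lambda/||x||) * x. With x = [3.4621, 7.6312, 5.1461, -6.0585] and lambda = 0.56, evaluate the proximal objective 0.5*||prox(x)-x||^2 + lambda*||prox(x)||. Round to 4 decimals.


Step 1: Compute ||x||.
||x|| = 11.5503
Step 2: Compute scaling factor.
scale = max(0, 1 - 0.56/11.5503) = 0.9515
Step 3: prox(x) = [3.2942, 7.2612, 4.8966, -5.7648]
||prox(x)|| = 10.9903
Step 4: Proximal objective.
0.5*||prox-x||^2 = 0.1568
lambda*||prox|| = 6.1546
Total = 6.3114


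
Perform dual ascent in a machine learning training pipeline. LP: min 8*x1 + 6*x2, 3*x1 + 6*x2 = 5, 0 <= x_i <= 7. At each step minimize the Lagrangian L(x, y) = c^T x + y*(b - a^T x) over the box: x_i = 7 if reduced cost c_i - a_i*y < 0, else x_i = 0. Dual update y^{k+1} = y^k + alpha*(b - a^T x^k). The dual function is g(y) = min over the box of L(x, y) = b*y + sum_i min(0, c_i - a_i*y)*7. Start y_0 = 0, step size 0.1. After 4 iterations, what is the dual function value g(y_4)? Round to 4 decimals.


Dual ascent for LP: min 8*x1 + 6*x2, 3*x1 + 6*x2 = 5, 0 <= x_i <= 7
Step 1: y^k = 0.0, reduced costs: (8.0, 6.0)
  x^k = (0.0, 0.0), subgradient = b - a^T x = 5.0
  y^{k+1} = 0.0 + 0.1*5.0 = 0.5
Step 2: y^k = 0.5, reduced costs: (6.5, 3.0)
  x^k = (0.0, 0.0), subgradient = b - a^T x = 5.0
  y^{k+1} = 0.5 + 0.1*5.0 = 1.0
Step 3: y^k = 1.0, reduced costs: (5.0, 0.0)
  x^k = (0.0, 0.0), subgradient = b - a^T x = 5.0
  y^{k+1} = 1.0 + 0.1*5.0 = 1.5
Step 4: y^k = 1.5, reduced costs: (3.5, -3.0)
  x^k = (0.0, 7.0), subgradient = b - a^T x = -37.0
  y^{k+1} = 1.5 + 0.1*-37.0 = -2.2
Dual objective at y_4 = -2.2: reduced costs (14.6, 19.2), box minimizer x = (0.0, 0.0)
g(y_4) = b*y + (c1 - a1*y)*x1 + (c2 - a2*y)*x2 = 5*(-2.2) + 14.6*0.0 + 19.2*0.0 = -11.0 + 0.0 + 0.0 = -11.0


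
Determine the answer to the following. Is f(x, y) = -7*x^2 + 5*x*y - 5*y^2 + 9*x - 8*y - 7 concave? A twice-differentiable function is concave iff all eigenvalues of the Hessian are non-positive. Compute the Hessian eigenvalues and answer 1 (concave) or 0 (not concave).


The Hessian of f(x,y) = -7*x^2 + 5*x*y - 5*y^2 + 9*x - 8*y - 7 is:
H = [[-14, 5], [5, -10]]
Trace = -14 - 10 = -24
Determinant = -14*-10 - (5)^2 = 115
Discriminant = (-24)^2 - 4*115 = 116.0
Eigenvalues: lambda_1 = -17.3852, lambda_2 = -6.6148
The function is concave.

1


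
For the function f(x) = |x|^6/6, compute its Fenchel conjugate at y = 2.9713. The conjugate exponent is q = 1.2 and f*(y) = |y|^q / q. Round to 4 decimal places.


The conjugate exponent q satisfies 1/p + 1/q = 1.
p = 6, so q = 6/(6 - 1) = 1.2
|y|^q = 2.9713^1.2 = 3.6943
f*(2.9713) = 3.6943 / 1.2 = 3.0786


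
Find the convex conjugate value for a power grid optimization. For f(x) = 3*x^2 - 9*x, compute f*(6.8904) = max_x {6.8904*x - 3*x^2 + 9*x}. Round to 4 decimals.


f*(y) = sup_x {y*x - a*x^2 - b*x} = sup_x {(y-b)*x - a*x^2}
FOC: (y - b) - 2a*x = 0 => x* = (y - b)/(2a)
x* = (6.8904 + 9)/(2*3) = 2.6484
f*(6.8904) = (y-b)^2/(4a) = (6.8904 + 9)^2/(4*3)
= 252.5048/12 = 21.0421


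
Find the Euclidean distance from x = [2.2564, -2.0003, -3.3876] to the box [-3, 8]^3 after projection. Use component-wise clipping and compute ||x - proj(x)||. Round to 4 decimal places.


Project each component onto [-3, 8].
clip(2.2564) = 2.2564, clip(-2.0003) = -2.0003, clip(-3.3876) = -3.0
Projection = [2.2564, -2.0003, -3.0]
Squared diffs: [0.0, 0.0, 0.1502]
Distance = sqrt(0.1502) = 0.3876


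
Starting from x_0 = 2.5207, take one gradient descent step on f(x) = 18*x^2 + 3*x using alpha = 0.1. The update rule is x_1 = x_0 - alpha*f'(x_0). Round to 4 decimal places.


We compute the gradient at x_0 and apply the update.
f'(x) = 36*x + 3
f'(2.5207) = 36*2.5207 + 3 = 93.7452
x_1 = 2.5207 - 0.1*93.7452 = -6.8538


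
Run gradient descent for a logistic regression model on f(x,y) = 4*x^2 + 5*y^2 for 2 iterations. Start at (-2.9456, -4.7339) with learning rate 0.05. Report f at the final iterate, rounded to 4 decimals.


Gradient descent on f(x,y) = 4*x^2 + 5*y^2.
Starting point: (-2.9456, -4.7339), alpha = 0.05
Step 1: grad_x = 2*4*-2.9456 = -23.5648, grad_y = 2*5*-4.7339 = -47.339
  x_1 = -2.9456 - 0.05*-23.5648 = -1.7674
  y_1 = -4.7339 - 0.05*-47.339 = -2.367
Step 2: grad_x = 2*4*-1.7674 = -14.1389, grad_y = 2*5*-2.367 = -23.6695
  x_2 = -1.7674 - 0.05*-14.1389 = -1.0604
  y_2 = -2.367 - 0.05*-23.6695 = -1.1835
f(-1.0604, -1.1835) = 4*(-1.0604)^2 + 5*(-1.1835)^2 = 11.501


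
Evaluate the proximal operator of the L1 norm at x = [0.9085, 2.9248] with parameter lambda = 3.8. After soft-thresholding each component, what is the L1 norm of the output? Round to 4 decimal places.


Soft-thresholding with lambda = 3.8:
prox(0.9085) = sign(0.9085)*max(|0.9085| - 3.8, 0) = 0.0
prox(2.9248) = sign(2.9248)*max(|2.9248| - 3.8, 0) = 0.0
prox(x) = [0.0, 0.0]
||prox(x)||_1 = 0.0 + 0.0 = 0.0


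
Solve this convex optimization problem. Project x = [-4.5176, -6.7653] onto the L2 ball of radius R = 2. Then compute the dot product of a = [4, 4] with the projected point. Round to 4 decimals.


Step 1: Compute ||x|| (intermediates to 6 decimals).
||x|| = sqrt((-4.5176)^2 + (-6.7653)^2) = 8.134986
Step 2: Project.
Since ||x|| > R, scale = R/||x|| = 2/8.134986 = 0.245852, proj(x) = scale * x
proj(x) = [-1.110661, -1.663263]
Step 3: Dot product.
a^T * proj(x) = 4*(-1.110661) + 4*(-1.663263) = -11.0957


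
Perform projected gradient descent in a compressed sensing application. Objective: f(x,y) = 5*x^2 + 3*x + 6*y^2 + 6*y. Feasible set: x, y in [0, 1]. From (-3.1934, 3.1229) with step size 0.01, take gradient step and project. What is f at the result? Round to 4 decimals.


Step 1: Compute gradient at (-3.1934, 3.1229).
grad_x = 2*5*-3.1934 + 3 = -28.934
grad_y = 2*6*3.1229 + 6 = 43.4748
Step 2: Gradient step.
x_raw = -3.1934 - 0.01*-28.934 = -2.9041
y_raw = 3.1229 - 0.01*43.4748 = 2.6882
Step 3: Project onto [0, 1].
x_proj = clip(-2.9041) = 0.0
y_proj = clip(2.6882) = 1.0
Step 4: Evaluate f.
f(0.0, 1.0) = 12.0


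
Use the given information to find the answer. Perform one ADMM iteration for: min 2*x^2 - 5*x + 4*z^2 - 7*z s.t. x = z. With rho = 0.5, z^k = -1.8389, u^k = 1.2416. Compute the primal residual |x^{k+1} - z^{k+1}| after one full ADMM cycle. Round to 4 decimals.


ADMM iteration with rho = 0.5, z^k = -1.8389, u^k = 1.2416
Step 1: x-update.
Minimize 2*x^2 - 5*x + (0.5/2)*(x + 1.8389 + 1.2416)^2
FOC: (2*2 + 0.5)*x = 5 + 0.5*(-1.8389 - 1.2416)
x^{k+1} = 0.7688
Step 2: z-update.
Minimize 4*z^2 - 7*z + (0.5/2)*(0.7688 - z + 1.2416)^2
FOC: (2*4 + 0.5)*z = 7 + 0.5*(0.7688 + 1.2416)
z^{k+1} = 0.9418
Step 3: u-update.
u^{k+1} = 1.2416 + 0.7688 - 0.9418 = 1.0686
Step 4: Primal residual = |0.7688 - 0.9418| = 0.173


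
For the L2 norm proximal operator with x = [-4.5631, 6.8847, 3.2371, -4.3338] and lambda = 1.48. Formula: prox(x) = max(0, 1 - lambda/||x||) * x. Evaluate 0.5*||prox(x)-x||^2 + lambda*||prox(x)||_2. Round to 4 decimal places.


Step 1: Compute ||x||.
||x|| = 9.8733
Step 2: Compute scaling factor.
scale = max(0, 1 - 1.48/9.8733) = 0.8501
Step 3: prox(x) = [-3.8791, 5.8527, 2.7519, -3.6842]
||prox(x)|| = 8.3933
Step 4: Proximal objective.
0.5*||prox-x||^2 = 1.0952
lambda*||prox|| = 12.4221
Total = 13.5173


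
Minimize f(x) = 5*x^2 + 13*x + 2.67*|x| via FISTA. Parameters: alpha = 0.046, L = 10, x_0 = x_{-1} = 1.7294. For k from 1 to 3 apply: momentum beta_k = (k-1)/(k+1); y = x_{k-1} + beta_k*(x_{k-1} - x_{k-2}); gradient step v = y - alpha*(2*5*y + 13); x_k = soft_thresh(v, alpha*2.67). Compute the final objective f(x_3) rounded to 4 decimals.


FISTA on f(x) = 5*x^2 + 13*x + 2.67*|x|
L = 10, alpha = 0.046
Iteration 1: beta = 0.0, y = 1.7294 + 0.0*(1.7294 - 1.7294) = 1.7294
  grad(y) = 30.294, v = y - alpha*grad = 0.3359
  prox(v) = soft_thresh(0.3359, 0.1228) = 0.2131
Iteration 2: beta = 0.3333, y = 0.2131 + 0.3333*(0.2131 - 1.7294) = -0.2924
  grad(y) = 10.0761, v = y - alpha*grad = -0.7559
  prox(v) = soft_thresh(-0.7559, 0.1228) = -0.6331
Iteration 3: beta = 0.5, y = -0.6331 + 0.5*(-0.6331 - 0.2131) = -1.0561
  grad(y) = 2.4386, v = y - alpha*grad = -1.1683
  prox(v) = soft_thresh(-1.1683, 0.1228) = -1.0455
f(x_3) = 5*(-1.0455)^2 + 13*(-1.0455) + 2.67*|-1.0455| = -5.3347


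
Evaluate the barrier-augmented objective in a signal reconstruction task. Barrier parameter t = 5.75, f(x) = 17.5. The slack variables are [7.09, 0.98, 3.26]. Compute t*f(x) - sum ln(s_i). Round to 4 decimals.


Step 1: Compute log-barrier.
ln values: [1.9587, -0.0202, 1.1817]
phi = -(1.9587 - 0.0202 + 1.1817) = -3.1202
Step 2: Compute augmented objective.
t*f(x) = 5.75*17.5 = 100.625
Total = 100.625 - 3.1202 = 97.5048


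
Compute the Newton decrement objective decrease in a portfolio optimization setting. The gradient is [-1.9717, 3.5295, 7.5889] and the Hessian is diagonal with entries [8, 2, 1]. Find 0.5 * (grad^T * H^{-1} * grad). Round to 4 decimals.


Step 1: H is diagonal, so H^(-1) * g = [-0.2465, 1.7648, 7.5889].
Step 2: g^T H^(-1) g = sum_i g_i^2 / H_ii
  = (-1.9717)^2/8 + (3.5295)^2/2 + (7.5889)^2/1
  = 0.486 + 6.2287 + 57.5914 = 64.306
Step 3: Objective decrease = 0.5 * g^T H^(-1) g = 32.153


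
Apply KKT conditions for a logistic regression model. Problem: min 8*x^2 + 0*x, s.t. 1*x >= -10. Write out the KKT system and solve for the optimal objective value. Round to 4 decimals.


Step 1: Try lambda = 0 (constraint inactive).
Stationarity: 2*8*x + 0 = 0
x* = 0/(2*8) = 0.0
Check constraint: 1*0.0 = 0.0 >= -10 -- satisfied.
Step 2: Compute optimal value.
f(x*) = 8*0.0^2 + 0*0.0 = 0.0


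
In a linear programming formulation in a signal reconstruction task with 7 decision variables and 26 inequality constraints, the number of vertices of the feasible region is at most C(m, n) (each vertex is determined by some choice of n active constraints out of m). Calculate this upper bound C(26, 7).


Each vertex corresponds to some choice of n active constraints out of m, so the number of vertices is at most C(m, n) = m! / (n!(m-n)!).
m = 26, n = 7
Numerator: 26 * 25 * 24 * 23 * 22 * 21 * 20
Denominator: 7! = 5040
C(26, 7) = 657800


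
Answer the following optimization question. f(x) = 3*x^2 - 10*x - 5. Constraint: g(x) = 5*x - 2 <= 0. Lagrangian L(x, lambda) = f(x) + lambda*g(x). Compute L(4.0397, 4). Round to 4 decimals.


Step 1: Evaluate f(x).
f(4.0397) = 3*4.0397^2 - 10*4.0397 - 5 = 3.5605
Step 2: Evaluate g(x).
g(4.0397) = 5*4.0397 - 2 = 18.1985
Step 3: Compute Lagrangian.
L = 3.5605 + 4*18.1985 = 76.3545


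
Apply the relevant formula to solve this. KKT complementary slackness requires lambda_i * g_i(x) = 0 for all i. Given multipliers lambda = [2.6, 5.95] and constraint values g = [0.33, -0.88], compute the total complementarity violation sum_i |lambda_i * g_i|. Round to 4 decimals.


KKT complementary slackness check:
lambda_1 * g_1 = 2.6 * 0.33 = 0.858
lambda_2 * g_2 = 5.95 * -0.88 = -5.236
Total violation = 0.858 + 5.236 = 6.094


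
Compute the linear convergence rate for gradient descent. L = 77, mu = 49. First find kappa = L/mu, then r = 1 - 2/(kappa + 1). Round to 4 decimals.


Step 1: Compute the condition number.
kappa = L/mu = 77/49 = 1.5714
Step 2: Compute the convergence rate.
r = 1 - 2/(kappa + 1) = 1 - 2*mu/(L + mu) = (L - mu)/(L + mu) = 28/126 = 0.2222


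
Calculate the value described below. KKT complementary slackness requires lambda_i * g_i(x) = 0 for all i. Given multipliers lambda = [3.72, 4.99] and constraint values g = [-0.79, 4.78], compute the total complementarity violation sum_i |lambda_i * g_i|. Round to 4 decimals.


KKT complementary slackness check:
lambda_1 * g_1 = 3.72 * -0.79 = -2.9388
lambda_2 * g_2 = 4.99 * 4.78 = 23.8522
Total violation = 2.9388 + 23.8522 = 26.791


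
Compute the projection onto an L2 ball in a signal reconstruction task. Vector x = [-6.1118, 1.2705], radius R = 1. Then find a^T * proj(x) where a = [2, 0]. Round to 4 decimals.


Step 1: Compute ||x|| (intermediates to 6 decimals).
||x|| = sqrt((-6.1118)^2 + 1.2705^2) = 6.242457
Step 2: Project.
Since ||x|| > R, scale = R/||x|| = 1/6.242457 = 0.160193, proj(x) = scale * x
proj(x) = [-0.979068, 0.203525]
Step 3: Dot product.
a^T * proj(x) = 2*(-0.979068) + 0*0.203525 = -1.9581
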